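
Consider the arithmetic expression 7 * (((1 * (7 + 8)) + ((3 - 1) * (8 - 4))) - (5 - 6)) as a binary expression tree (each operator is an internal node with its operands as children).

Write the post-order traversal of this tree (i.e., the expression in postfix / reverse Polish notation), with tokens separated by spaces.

7 1 7 8 + * 3 1 - 8 4 - * + 5 6 - - *

Post-order on an expression tree gives postfix notation: for each operator, emit left operand, right operand, then the operator.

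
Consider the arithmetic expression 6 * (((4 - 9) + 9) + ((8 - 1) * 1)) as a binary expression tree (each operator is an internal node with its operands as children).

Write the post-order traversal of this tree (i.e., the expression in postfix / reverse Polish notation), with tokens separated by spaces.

6 4 9 - 9 + 8 1 - 1 * + *

Post-order on an expression tree gives postfix notation: for each operator, emit left operand, right operand, then the operator.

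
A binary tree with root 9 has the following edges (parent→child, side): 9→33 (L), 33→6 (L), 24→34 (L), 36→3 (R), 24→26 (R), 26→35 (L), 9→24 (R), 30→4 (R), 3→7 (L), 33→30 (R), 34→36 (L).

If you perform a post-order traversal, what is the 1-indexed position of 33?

4

Post-order visits the left subtree, then the right subtree, then the node.
At 9: go left to 33.
  At 33: go left to 6.
    6 is a leaf — visit 6.
  At 33: go right to 30.
    At 30: no left child.
    At 30: go right to 4.
      4 is a leaf — visit 4.
    Visit 30.
  Visit 33.
At 9: go right to 24.
  At 24: go left to 34.
    At 34: go left to 36.
      At 36: no left child.
      At 36: go right to 3.
        At 3: go left to 7.
          7 is a leaf — visit 7.
        At 3: no right child.
        Visit 3.
      Visit 36.
    At 34: no right child.
    Visit 34.
  At 24: go right to 26.
    At 26: go left to 35.
      35 is a leaf — visit 35.
    At 26: no right child.
    Visit 26.
  Visit 24.
Visit 9.
Full post-order sequence: 6, 4, 30, 33, 7, 3, 36, 34, 35, 26, 24, 9.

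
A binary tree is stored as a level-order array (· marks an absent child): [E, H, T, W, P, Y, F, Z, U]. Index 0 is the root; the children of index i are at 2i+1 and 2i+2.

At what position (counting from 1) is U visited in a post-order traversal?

Post-order visits the left subtree, then the right subtree, then the node.
At E: go left to H.
  At H: go left to W.
    At W: go left to Z.
      Z is a leaf — visit Z.
    At W: go right to U.
      U is a leaf — visit U.
    Visit W.
  At H: go right to P.
    P is a leaf — visit P.
  Visit H.
At E: go right to T.
  At T: go left to Y.
    Y is a leaf — visit Y.
  At T: go right to F.
    F is a leaf — visit F.
  Visit T.
Visit E.
Full post-order sequence: Z, U, W, P, H, Y, F, T, E.

2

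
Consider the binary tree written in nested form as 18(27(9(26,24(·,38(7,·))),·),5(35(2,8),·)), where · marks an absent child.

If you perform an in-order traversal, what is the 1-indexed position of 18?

In-order visits the left subtree, then the node, then the right subtree.
At 18: go left to 27.
  At 27: go left to 9.
    At 9: go left to 26.
      26 is a leaf — visit 26.
    Visit 9.
    At 9: go right to 24.
      At 24: no left child.
      Visit 24.
      At 24: go right to 38.
        At 38: go left to 7.
          7 is a leaf — visit 7.
        Visit 38.
        At 38: no right child.
  Visit 27.
  At 27: no right child.
Visit 18.
At 18: go right to 5.
  At 5: go left to 35.
    At 35: go left to 2.
      2 is a leaf — visit 2.
    Visit 35.
    At 35: go right to 8.
      8 is a leaf — visit 8.
  Visit 5.
  At 5: no right child.
Full in-order sequence: 26, 9, 24, 7, 38, 27, 18, 2, 35, 8, 5.

7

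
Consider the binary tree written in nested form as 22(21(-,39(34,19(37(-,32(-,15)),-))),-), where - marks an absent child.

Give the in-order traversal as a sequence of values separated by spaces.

21 34 39 37 32 15 19 22

In-order visits the left subtree, then the node, then the right subtree.
At 22: go left to 21.
  At 21: no left child.
  Visit 21.
  At 21: go right to 39.
    At 39: go left to 34.
      34 is a leaf — visit 34.
    Visit 39.
    At 39: go right to 19.
      At 19: go left to 37.
        At 37: no left child.
        Visit 37.
        At 37: go right to 32.
          At 32: no left child.
          Visit 32.
          At 32: go right to 15.
            15 is a leaf — visit 15.
      Visit 19.
      At 19: no right child.
Visit 22.
At 22: no right child.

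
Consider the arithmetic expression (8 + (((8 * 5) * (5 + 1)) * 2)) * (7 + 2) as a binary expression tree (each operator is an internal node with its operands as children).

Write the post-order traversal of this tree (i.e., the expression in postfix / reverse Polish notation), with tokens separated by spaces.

8 8 5 * 5 1 + * 2 * + 7 2 + *

Post-order on an expression tree gives postfix notation: for each operator, emit left operand, right operand, then the operator.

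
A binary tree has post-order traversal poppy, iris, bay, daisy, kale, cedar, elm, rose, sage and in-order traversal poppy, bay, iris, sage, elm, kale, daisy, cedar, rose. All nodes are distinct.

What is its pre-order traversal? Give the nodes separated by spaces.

sage bay poppy iris rose elm cedar kale daisy

The last element of post-order is the root; it splits in-order into left and right subtrees.
Root sage: left subtree has 3 nodes {poppy, bay, iris}, right has 5 {elm, kale, daisy, cedar, rose}.
  Root bay: left subtree has 1 node {poppy}, right has 1 {iris}.
  Root rose: left subtree has 4 nodes {elm, kale, daisy, cedar}, right has 0 { }.
    Root elm: left subtree has 0 nodes { }, right has 3 {kale, daisy, cedar}.
      Root cedar: left subtree has 2 nodes {kale, daisy}, right has 0 { }.
        Root kale: left subtree has 0 nodes { }, right has 1 {daisy}.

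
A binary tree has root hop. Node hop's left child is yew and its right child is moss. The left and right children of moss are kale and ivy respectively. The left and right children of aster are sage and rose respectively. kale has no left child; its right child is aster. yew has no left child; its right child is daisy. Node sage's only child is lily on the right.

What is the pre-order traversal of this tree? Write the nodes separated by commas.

hop, yew, daisy, moss, kale, aster, sage, lily, rose, ivy

Pre-order visits the node, then its left subtree, then its right subtree.
Visit hop.
At hop: go left to yew.
  Visit yew.
  At yew: no left child.
  At yew: go right to daisy.
    daisy is a leaf — visit daisy.
At hop: go right to moss.
  Visit moss.
  At moss: go left to kale.
    Visit kale.
    At kale: no left child.
    At kale: go right to aster.
      Visit aster.
      At aster: go left to sage.
        Visit sage.
        At sage: no left child.
        At sage: go right to lily.
          lily is a leaf — visit lily.
      At aster: go right to rose.
        rose is a leaf — visit rose.
  At moss: go right to ivy.
    ivy is a leaf — visit ivy.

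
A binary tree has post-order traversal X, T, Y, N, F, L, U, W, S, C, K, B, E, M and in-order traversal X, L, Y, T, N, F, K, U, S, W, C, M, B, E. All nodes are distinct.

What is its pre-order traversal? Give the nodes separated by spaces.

The last element of post-order is the root; it splits in-order into left and right subtrees.
Root M: left subtree has 11 nodes {X, L, Y, T, N, F, K, U, S, W, C}, right has 2 {B, E}.
  Root K: left subtree has 6 nodes {X, L, Y, T, N, F}, right has 4 {U, S, W, C}.
    Root L: left subtree has 1 node {X}, right has 4 {Y, T, N, F}.
      Root F: left subtree has 3 nodes {Y, T, N}, right has 0 { }.
        Root N: left subtree has 2 nodes {Y, T}, right has 0 { }.
          Root Y: left subtree has 0 nodes { }, right has 1 {T}.
    Root C: left subtree has 3 nodes {U, S, W}, right has 0 { }.
      Root S: left subtree has 1 node {U}, right has 1 {W}.
  Root E: left subtree has 1 node {B}, right has 0 { }.

M K L X F N Y T C S U W E B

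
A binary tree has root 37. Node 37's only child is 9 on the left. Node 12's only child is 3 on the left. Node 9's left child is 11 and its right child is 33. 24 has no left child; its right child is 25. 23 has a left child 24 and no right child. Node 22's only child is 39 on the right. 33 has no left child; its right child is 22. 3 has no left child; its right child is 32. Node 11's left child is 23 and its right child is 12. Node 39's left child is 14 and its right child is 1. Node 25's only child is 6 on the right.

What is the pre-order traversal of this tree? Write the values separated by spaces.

Pre-order visits the node, then its left subtree, then its right subtree.
Visit 37.
At 37: go left to 9.
  Visit 9.
  At 9: go left to 11.
    Visit 11.
    At 11: go left to 23.
      Visit 23.
      At 23: go left to 24.
        Visit 24.
        At 24: no left child.
        At 24: go right to 25.
          Visit 25.
          At 25: no left child.
          At 25: go right to 6.
            6 is a leaf — visit 6.
      At 23: no right child.
    At 11: go right to 12.
      Visit 12.
      At 12: go left to 3.
        Visit 3.
        At 3: no left child.
        At 3: go right to 32.
          32 is a leaf — visit 32.
      At 12: no right child.
  At 9: go right to 33.
    Visit 33.
    At 33: no left child.
    At 33: go right to 22.
      Visit 22.
      At 22: no left child.
      At 22: go right to 39.
        Visit 39.
        At 39: go left to 14.
          14 is a leaf — visit 14.
        At 39: go right to 1.
          1 is a leaf — visit 1.
At 37: no right child.

37 9 11 23 24 25 6 12 3 32 33 22 39 14 1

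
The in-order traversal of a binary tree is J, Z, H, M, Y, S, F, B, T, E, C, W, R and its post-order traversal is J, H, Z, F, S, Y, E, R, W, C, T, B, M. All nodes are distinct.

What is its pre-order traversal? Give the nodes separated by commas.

M, Z, J, H, B, Y, S, F, T, C, E, W, R

The last element of post-order is the root; it splits in-order into left and right subtrees.
Root M: left subtree has 3 nodes {J, Z, H}, right has 9 {Y, S, F, B, T, E, C, W, R}.
  Root Z: left subtree has 1 node {J}, right has 1 {H}.
  Root B: left subtree has 3 nodes {Y, S, F}, right has 5 {T, E, C, W, R}.
    Root Y: left subtree has 0 nodes { }, right has 2 {S, F}.
      Root S: left subtree has 0 nodes { }, right has 1 {F}.
    Root T: left subtree has 0 nodes { }, right has 4 {E, C, W, R}.
      Root C: left subtree has 1 node {E}, right has 2 {W, R}.
        Root W: left subtree has 0 nodes { }, right has 1 {R}.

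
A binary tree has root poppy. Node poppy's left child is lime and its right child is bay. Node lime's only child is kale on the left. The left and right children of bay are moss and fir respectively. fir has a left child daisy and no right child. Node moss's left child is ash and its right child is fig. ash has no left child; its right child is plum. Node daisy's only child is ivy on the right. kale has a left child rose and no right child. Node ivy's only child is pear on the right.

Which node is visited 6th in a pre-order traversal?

Pre-order visits the node, then its left subtree, then its right subtree.
Visit poppy.
At poppy: go left to lime.
  Visit lime.
  At lime: go left to kale.
    Visit kale.
    At kale: go left to rose.
      rose is a leaf — visit rose.
    At kale: no right child.
  At lime: no right child.
At poppy: go right to bay.
  Visit bay.
  At bay: go left to moss.
    Visit moss.
    At moss: go left to ash.
      Visit ash.
      At ash: no left child.
      At ash: go right to plum.
        plum is a leaf — visit plum.
    At moss: go right to fig.
      fig is a leaf — visit fig.
  At bay: go right to fir.
    Visit fir.
    At fir: go left to daisy.
      Visit daisy.
      At daisy: no left child.
      At daisy: go right to ivy.
        Visit ivy.
        At ivy: no left child.
        At ivy: go right to pear.
          pear is a leaf — visit pear.
    At fir: no right child.
Full pre-order sequence: poppy, lime, kale, rose, bay, moss, ash, plum, fig, fir, daisy, ivy, pear.

moss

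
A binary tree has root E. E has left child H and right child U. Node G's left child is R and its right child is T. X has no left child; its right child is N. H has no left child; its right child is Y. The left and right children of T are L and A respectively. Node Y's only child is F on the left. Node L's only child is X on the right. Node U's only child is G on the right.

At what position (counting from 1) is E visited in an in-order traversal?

4

In-order visits the left subtree, then the node, then the right subtree.
At E: go left to H.
  At H: no left child.
  Visit H.
  At H: go right to Y.
    At Y: go left to F.
      F is a leaf — visit F.
    Visit Y.
    At Y: no right child.
Visit E.
At E: go right to U.
  At U: no left child.
  Visit U.
  At U: go right to G.
    At G: go left to R.
      R is a leaf — visit R.
    Visit G.
    At G: go right to T.
      At T: go left to L.
        At L: no left child.
        Visit L.
        At L: go right to X.
          At X: no left child.
          Visit X.
          At X: go right to N.
            N is a leaf — visit N.
      Visit T.
      At T: go right to A.
        A is a leaf — visit A.
Full in-order sequence: H, F, Y, E, U, R, G, L, X, N, T, A.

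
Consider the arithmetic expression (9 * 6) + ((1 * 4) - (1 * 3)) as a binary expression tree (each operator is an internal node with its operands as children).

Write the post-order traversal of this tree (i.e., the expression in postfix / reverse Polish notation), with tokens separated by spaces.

9 6 * 1 4 * 1 3 * - +

Post-order on an expression tree gives postfix notation: for each operator, emit left operand, right operand, then the operator.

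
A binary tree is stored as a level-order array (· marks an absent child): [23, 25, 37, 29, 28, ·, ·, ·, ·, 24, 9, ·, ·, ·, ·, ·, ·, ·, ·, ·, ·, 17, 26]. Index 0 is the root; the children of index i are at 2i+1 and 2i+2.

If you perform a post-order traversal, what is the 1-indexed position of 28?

Post-order visits the left subtree, then the right subtree, then the node.
At 23: go left to 25.
  At 25: go left to 29.
    29 is a leaf — visit 29.
  At 25: go right to 28.
    At 28: go left to 24.
      24 is a leaf — visit 24.
    At 28: go right to 9.
      At 9: go left to 17.
        17 is a leaf — visit 17.
      At 9: go right to 26.
        26 is a leaf — visit 26.
      Visit 9.
    Visit 28.
  Visit 25.
At 23: go right to 37.
  37 is a leaf — visit 37.
Visit 23.
Full post-order sequence: 29, 24, 17, 26, 9, 28, 25, 37, 23.

6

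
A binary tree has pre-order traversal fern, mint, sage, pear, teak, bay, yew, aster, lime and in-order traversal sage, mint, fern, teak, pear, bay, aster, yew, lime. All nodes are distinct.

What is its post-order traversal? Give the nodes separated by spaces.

sage mint teak aster lime yew bay pear fern

The first element of pre-order is the root; it splits in-order into left and right subtrees.
Root fern: left subtree has 2 nodes {sage, mint}, right has 6 {teak, pear, bay, aster, yew, lime}.
  Root mint: left subtree has 1 node {sage}, right has 0 { }.
  Root pear: left subtree has 1 node {teak}, right has 4 {bay, aster, yew, lime}.
    Root bay: left subtree has 0 nodes { }, right has 3 {aster, yew, lime}.
      Root yew: left subtree has 1 node {aster}, right has 1 {lime}.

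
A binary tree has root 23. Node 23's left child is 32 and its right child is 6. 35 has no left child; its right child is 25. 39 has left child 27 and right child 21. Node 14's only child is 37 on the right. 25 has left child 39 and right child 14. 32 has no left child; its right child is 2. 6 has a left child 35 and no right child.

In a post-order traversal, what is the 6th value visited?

37

Post-order visits the left subtree, then the right subtree, then the node.
At 23: go left to 32.
  At 32: no left child.
  At 32: go right to 2.
    2 is a leaf — visit 2.
  Visit 32.
At 23: go right to 6.
  At 6: go left to 35.
    At 35: no left child.
    At 35: go right to 25.
      At 25: go left to 39.
        At 39: go left to 27.
          27 is a leaf — visit 27.
        At 39: go right to 21.
          21 is a leaf — visit 21.
        Visit 39.
      At 25: go right to 14.
        At 14: no left child.
        At 14: go right to 37.
          37 is a leaf — visit 37.
        Visit 14.
      Visit 25.
    Visit 35.
  At 6: no right child.
  Visit 6.
Visit 23.
Full post-order sequence: 2, 32, 27, 21, 39, 37, 14, 25, 35, 6, 23.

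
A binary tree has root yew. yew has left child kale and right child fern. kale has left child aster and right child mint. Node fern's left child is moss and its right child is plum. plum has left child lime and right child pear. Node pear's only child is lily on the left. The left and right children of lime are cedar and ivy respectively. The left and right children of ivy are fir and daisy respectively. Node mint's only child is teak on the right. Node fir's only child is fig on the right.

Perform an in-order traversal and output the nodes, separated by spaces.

aster kale mint teak yew moss fern cedar lime fir fig ivy daisy plum lily pear

In-order visits the left subtree, then the node, then the right subtree.
At yew: go left to kale.
  At kale: go left to aster.
    aster is a leaf — visit aster.
  Visit kale.
  At kale: go right to mint.
    At mint: no left child.
    Visit mint.
    At mint: go right to teak.
      teak is a leaf — visit teak.
Visit yew.
At yew: go right to fern.
  At fern: go left to moss.
    moss is a leaf — visit moss.
  Visit fern.
  At fern: go right to plum.
    At plum: go left to lime.
      At lime: go left to cedar.
        cedar is a leaf — visit cedar.
      Visit lime.
      At lime: go right to ivy.
        At ivy: go left to fir.
          At fir: no left child.
          Visit fir.
          At fir: go right to fig.
            fig is a leaf — visit fig.
        Visit ivy.
        At ivy: go right to daisy.
          daisy is a leaf — visit daisy.
    Visit plum.
    At plum: go right to pear.
      At pear: go left to lily.
        lily is a leaf — visit lily.
      Visit pear.
      At pear: no right child.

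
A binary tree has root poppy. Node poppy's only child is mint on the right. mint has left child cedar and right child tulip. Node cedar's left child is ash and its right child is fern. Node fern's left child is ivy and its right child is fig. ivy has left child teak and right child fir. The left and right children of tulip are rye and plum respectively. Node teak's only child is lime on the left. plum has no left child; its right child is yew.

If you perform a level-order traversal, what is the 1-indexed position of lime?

Level-order visits nodes level by level from the root, left to right within each level.
Level 0: poppy
Level 1: mint
Level 2: cedar, tulip
Level 3: ash, fern, rye, plum
Level 4: ivy, fig, yew
Level 5: teak, fir
Level 6: lime
Full level-order sequence: poppy, mint, cedar, tulip, ash, fern, rye, plum, ivy, fig, yew, teak, fir, lime.

14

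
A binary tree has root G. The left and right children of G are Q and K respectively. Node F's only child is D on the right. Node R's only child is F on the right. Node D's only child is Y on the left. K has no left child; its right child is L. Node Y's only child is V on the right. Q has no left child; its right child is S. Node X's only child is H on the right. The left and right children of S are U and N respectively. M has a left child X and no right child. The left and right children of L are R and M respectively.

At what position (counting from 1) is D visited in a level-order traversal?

Level-order visits nodes level by level from the root, left to right within each level.
Level 0: G
Level 1: Q, K
Level 2: S, L
Level 3: U, N, R, M
Level 4: F, X
Level 5: D, H
Level 6: Y
Level 7: V
Full level-order sequence: G, Q, K, S, L, U, N, R, M, F, X, D, H, Y, V.

12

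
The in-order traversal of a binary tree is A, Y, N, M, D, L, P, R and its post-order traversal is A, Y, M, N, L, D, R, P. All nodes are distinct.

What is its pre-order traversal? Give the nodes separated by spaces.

The last element of post-order is the root; it splits in-order into left and right subtrees.
Root P: left subtree has 6 nodes {A, Y, N, M, D, L}, right has 1 {R}.
  Root D: left subtree has 4 nodes {A, Y, N, M}, right has 1 {L}.
    Root N: left subtree has 2 nodes {A, Y}, right has 1 {M}.
      Root Y: left subtree has 1 node {A}, right has 0 { }.

P D N Y A M L R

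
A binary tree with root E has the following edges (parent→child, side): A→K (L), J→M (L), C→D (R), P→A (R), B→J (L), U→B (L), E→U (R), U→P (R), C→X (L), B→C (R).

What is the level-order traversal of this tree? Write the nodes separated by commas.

Level-order visits nodes level by level from the root, left to right within each level.
Level 0: E
Level 1: U
Level 2: B, P
Level 3: J, C, A
Level 4: M, X, D, K

E, U, B, P, J, C, A, M, X, D, K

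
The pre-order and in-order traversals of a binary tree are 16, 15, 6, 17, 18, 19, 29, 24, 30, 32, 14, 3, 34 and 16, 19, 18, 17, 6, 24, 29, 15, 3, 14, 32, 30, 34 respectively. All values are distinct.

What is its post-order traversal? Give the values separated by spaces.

19 18 17 24 29 6 3 14 32 34 30 15 16

The first element of pre-order is the root; it splits in-order into left and right subtrees.
Root 16: left subtree has 0 nodes { }, right has 12 {19, 18, 17, 6, 24, 29, 15, 3, 14, 32, 30, 34}.
  Root 15: left subtree has 6 nodes {19, 18, 17, 6, 24, 29}, right has 5 {3, 14, 32, 30, 34}.
    Root 6: left subtree has 3 nodes {19, 18, 17}, right has 2 {24, 29}.
      Root 17: left subtree has 2 nodes {19, 18}, right has 0 { }.
        Root 18: left subtree has 1 node {19}, right has 0 { }.
      Root 29: left subtree has 1 node {24}, right has 0 { }.
    Root 30: left subtree has 3 nodes {3, 14, 32}, right has 1 {34}.
      Root 32: left subtree has 2 nodes {3, 14}, right has 0 { }.
        Root 14: left subtree has 1 node {3}, right has 0 { }.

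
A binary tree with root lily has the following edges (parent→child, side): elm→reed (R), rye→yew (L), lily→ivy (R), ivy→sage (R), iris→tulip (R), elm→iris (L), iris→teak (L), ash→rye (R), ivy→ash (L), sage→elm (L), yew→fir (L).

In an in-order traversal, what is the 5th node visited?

rye

In-order visits the left subtree, then the node, then the right subtree.
At lily: no left child.
Visit lily.
At lily: go right to ivy.
  At ivy: go left to ash.
    At ash: no left child.
    Visit ash.
    At ash: go right to rye.
      At rye: go left to yew.
        At yew: go left to fir.
          fir is a leaf — visit fir.
        Visit yew.
        At yew: no right child.
      Visit rye.
      At rye: no right child.
  Visit ivy.
  At ivy: go right to sage.
    At sage: go left to elm.
      At elm: go left to iris.
        At iris: go left to teak.
          teak is a leaf — visit teak.
        Visit iris.
        At iris: go right to tulip.
          tulip is a leaf — visit tulip.
      Visit elm.
      At elm: go right to reed.
        reed is a leaf — visit reed.
    Visit sage.
    At sage: no right child.
Full in-order sequence: lily, ash, fir, yew, rye, ivy, teak, iris, tulip, elm, reed, sage.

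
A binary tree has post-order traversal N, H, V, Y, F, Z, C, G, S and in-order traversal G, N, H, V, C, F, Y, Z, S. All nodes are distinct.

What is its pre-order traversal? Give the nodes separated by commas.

S, G, C, V, H, N, Z, F, Y

The last element of post-order is the root; it splits in-order into left and right subtrees.
Root S: left subtree has 8 nodes {G, N, H, V, C, F, Y, Z}, right has 0 { }.
  Root G: left subtree has 0 nodes { }, right has 7 {N, H, V, C, F, Y, Z}.
    Root C: left subtree has 3 nodes {N, H, V}, right has 3 {F, Y, Z}.
      Root V: left subtree has 2 nodes {N, H}, right has 0 { }.
        Root H: left subtree has 1 node {N}, right has 0 { }.
      Root Z: left subtree has 2 nodes {F, Y}, right has 0 { }.
        Root F: left subtree has 0 nodes { }, right has 1 {Y}.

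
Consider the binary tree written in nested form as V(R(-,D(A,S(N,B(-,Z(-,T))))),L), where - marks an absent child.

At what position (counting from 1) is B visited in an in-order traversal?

6

In-order visits the left subtree, then the node, then the right subtree.
At V: go left to R.
  At R: no left child.
  Visit R.
  At R: go right to D.
    At D: go left to A.
      A is a leaf — visit A.
    Visit D.
    At D: go right to S.
      At S: go left to N.
        N is a leaf — visit N.
      Visit S.
      At S: go right to B.
        At B: no left child.
        Visit B.
        At B: go right to Z.
          At Z: no left child.
          Visit Z.
          At Z: go right to T.
            T is a leaf — visit T.
Visit V.
At V: go right to L.
  L is a leaf — visit L.
Full in-order sequence: R, A, D, N, S, B, Z, T, V, L.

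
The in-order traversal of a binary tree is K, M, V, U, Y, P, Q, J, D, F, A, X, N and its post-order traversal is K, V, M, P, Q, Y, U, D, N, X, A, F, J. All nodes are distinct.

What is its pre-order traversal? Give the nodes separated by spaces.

J U M K V Y Q P F D A X N

The last element of post-order is the root; it splits in-order into left and right subtrees.
Root J: left subtree has 7 nodes {K, M, V, U, Y, P, Q}, right has 5 {D, F, A, X, N}.
  Root U: left subtree has 3 nodes {K, M, V}, right has 3 {Y, P, Q}.
    Root M: left subtree has 1 node {K}, right has 1 {V}.
    Root Y: left subtree has 0 nodes { }, right has 2 {P, Q}.
      Root Q: left subtree has 1 node {P}, right has 0 { }.
  Root F: left subtree has 1 node {D}, right has 3 {A, X, N}.
    Root A: left subtree has 0 nodes { }, right has 2 {X, N}.
      Root X: left subtree has 0 nodes { }, right has 1 {N}.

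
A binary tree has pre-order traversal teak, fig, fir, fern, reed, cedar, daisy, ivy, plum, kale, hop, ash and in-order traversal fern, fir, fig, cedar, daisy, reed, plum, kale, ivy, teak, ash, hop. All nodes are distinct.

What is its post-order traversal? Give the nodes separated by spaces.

fern fir daisy cedar kale plum ivy reed fig ash hop teak

The first element of pre-order is the root; it splits in-order into left and right subtrees.
Root teak: left subtree has 9 nodes {fern, fir, fig, cedar, daisy, reed, plum, kale, ivy}, right has 2 {ash, hop}.
  Root fig: left subtree has 2 nodes {fern, fir}, right has 6 {cedar, daisy, reed, plum, kale, ivy}.
    Root fir: left subtree has 1 node {fern}, right has 0 { }.
    Root reed: left subtree has 2 nodes {cedar, daisy}, right has 3 {plum, kale, ivy}.
      Root cedar: left subtree has 0 nodes { }, right has 1 {daisy}.
      Root ivy: left subtree has 2 nodes {plum, kale}, right has 0 { }.
        Root plum: left subtree has 0 nodes { }, right has 1 {kale}.
  Root hop: left subtree has 1 node {ash}, right has 0 { }.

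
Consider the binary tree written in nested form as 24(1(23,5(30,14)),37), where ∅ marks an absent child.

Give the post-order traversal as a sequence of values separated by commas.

23, 30, 14, 5, 1, 37, 24

Post-order visits the left subtree, then the right subtree, then the node.
At 24: go left to 1.
  At 1: go left to 23.
    23 is a leaf — visit 23.
  At 1: go right to 5.
    At 5: go left to 30.
      30 is a leaf — visit 30.
    At 5: go right to 14.
      14 is a leaf — visit 14.
    Visit 5.
  Visit 1.
At 24: go right to 37.
  37 is a leaf — visit 37.
Visit 24.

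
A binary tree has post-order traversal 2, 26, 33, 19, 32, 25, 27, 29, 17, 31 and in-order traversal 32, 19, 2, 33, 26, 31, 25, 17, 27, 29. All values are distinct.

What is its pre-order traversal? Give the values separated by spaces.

The last element of post-order is the root; it splits in-order into left and right subtrees.
Root 31: left subtree has 5 nodes {32, 19, 2, 33, 26}, right has 4 {25, 17, 27, 29}.
  Root 32: left subtree has 0 nodes { }, right has 4 {19, 2, 33, 26}.
    Root 19: left subtree has 0 nodes { }, right has 3 {2, 33, 26}.
      Root 33: left subtree has 1 node {2}, right has 1 {26}.
  Root 17: left subtree has 1 node {25}, right has 2 {27, 29}.
    Root 29: left subtree has 1 node {27}, right has 0 { }.

31 32 19 33 2 26 17 25 29 27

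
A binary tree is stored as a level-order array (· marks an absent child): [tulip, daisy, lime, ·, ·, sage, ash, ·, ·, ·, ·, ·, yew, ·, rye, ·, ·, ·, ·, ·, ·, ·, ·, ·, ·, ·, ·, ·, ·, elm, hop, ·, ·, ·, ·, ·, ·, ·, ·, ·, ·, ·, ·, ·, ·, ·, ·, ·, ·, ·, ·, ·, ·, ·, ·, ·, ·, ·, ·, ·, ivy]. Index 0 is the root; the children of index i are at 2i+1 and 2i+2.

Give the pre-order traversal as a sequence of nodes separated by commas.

tulip, daisy, lime, sage, yew, ash, rye, elm, ivy, hop

Pre-order visits the node, then its left subtree, then its right subtree.
Visit tulip.
At tulip: go left to daisy.
  daisy is a leaf — visit daisy.
At tulip: go right to lime.
  Visit lime.
  At lime: go left to sage.
    Visit sage.
    At sage: no left child.
    At sage: go right to yew.
      yew is a leaf — visit yew.
  At lime: go right to ash.
    Visit ash.
    At ash: no left child.
    At ash: go right to rye.
      Visit rye.
      At rye: go left to elm.
        Visit elm.
        At elm: no left child.
        At elm: go right to ivy.
          ivy is a leaf — visit ivy.
      At rye: go right to hop.
        hop is a leaf — visit hop.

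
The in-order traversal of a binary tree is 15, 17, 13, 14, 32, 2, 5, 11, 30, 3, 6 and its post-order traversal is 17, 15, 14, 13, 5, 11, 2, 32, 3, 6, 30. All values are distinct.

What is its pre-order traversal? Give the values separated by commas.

30, 32, 13, 15, 17, 14, 2, 11, 5, 6, 3

The last element of post-order is the root; it splits in-order into left and right subtrees.
Root 30: left subtree has 8 nodes {15, 17, 13, 14, 32, 2, 5, 11}, right has 2 {3, 6}.
  Root 32: left subtree has 4 nodes {15, 17, 13, 14}, right has 3 {2, 5, 11}.
    Root 13: left subtree has 2 nodes {15, 17}, right has 1 {14}.
      Root 15: left subtree has 0 nodes { }, right has 1 {17}.
    Root 2: left subtree has 0 nodes { }, right has 2 {5, 11}.
      Root 11: left subtree has 1 node {5}, right has 0 { }.
  Root 6: left subtree has 1 node {3}, right has 0 { }.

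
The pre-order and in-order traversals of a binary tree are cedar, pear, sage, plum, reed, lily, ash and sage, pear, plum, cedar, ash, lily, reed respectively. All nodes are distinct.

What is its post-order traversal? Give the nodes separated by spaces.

sage plum pear ash lily reed cedar

The first element of pre-order is the root; it splits in-order into left and right subtrees.
Root cedar: left subtree has 3 nodes {sage, pear, plum}, right has 3 {ash, lily, reed}.
  Root pear: left subtree has 1 node {sage}, right has 1 {plum}.
  Root reed: left subtree has 2 nodes {ash, lily}, right has 0 { }.
    Root lily: left subtree has 1 node {ash}, right has 0 { }.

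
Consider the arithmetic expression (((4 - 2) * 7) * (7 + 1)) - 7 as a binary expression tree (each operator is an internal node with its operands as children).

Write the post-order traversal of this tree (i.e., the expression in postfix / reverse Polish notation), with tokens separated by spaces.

Post-order on an expression tree gives postfix notation: for each operator, emit left operand, right operand, then the operator.

4 2 - 7 * 7 1 + * 7 -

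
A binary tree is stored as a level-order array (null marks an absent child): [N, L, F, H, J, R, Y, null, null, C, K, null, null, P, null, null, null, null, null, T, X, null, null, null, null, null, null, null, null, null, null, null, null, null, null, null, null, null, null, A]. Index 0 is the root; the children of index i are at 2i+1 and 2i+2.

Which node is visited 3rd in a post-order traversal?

Post-order visits the left subtree, then the right subtree, then the node.
At N: go left to L.
  At L: go left to H.
    H is a leaf — visit H.
  At L: go right to J.
    At J: go left to C.
      At C: go left to T.
        At T: go left to A.
          A is a leaf — visit A.
        At T: no right child.
        Visit T.
      At C: go right to X.
        X is a leaf — visit X.
      Visit C.
    At J: go right to K.
      K is a leaf — visit K.
    Visit J.
  Visit L.
At N: go right to F.
  At F: go left to R.
    R is a leaf — visit R.
  At F: go right to Y.
    At Y: go left to P.
      P is a leaf — visit P.
    At Y: no right child.
    Visit Y.
  Visit F.
Visit N.
Full post-order sequence: H, A, T, X, C, K, J, L, R, P, Y, F, N.

T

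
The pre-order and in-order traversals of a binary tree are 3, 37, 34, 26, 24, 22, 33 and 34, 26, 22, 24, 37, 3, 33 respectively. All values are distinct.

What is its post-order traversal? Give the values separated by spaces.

22 24 26 34 37 33 3

The first element of pre-order is the root; it splits in-order into left and right subtrees.
Root 3: left subtree has 5 nodes {34, 26, 22, 24, 37}, right has 1 {33}.
  Root 37: left subtree has 4 nodes {34, 26, 22, 24}, right has 0 { }.
    Root 34: left subtree has 0 nodes { }, right has 3 {26, 22, 24}.
      Root 26: left subtree has 0 nodes { }, right has 2 {22, 24}.
        Root 24: left subtree has 1 node {22}, right has 0 { }.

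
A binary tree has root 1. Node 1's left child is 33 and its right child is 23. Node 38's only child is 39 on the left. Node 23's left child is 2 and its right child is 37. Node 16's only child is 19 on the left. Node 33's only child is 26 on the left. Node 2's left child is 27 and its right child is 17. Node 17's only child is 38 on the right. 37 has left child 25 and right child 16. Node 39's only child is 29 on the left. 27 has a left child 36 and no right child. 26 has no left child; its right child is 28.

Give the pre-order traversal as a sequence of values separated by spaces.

Pre-order visits the node, then its left subtree, then its right subtree.
Visit 1.
At 1: go left to 33.
  Visit 33.
  At 33: go left to 26.
    Visit 26.
    At 26: no left child.
    At 26: go right to 28.
      28 is a leaf — visit 28.
  At 33: no right child.
At 1: go right to 23.
  Visit 23.
  At 23: go left to 2.
    Visit 2.
    At 2: go left to 27.
      Visit 27.
      At 27: go left to 36.
        36 is a leaf — visit 36.
      At 27: no right child.
    At 2: go right to 17.
      Visit 17.
      At 17: no left child.
      At 17: go right to 38.
        Visit 38.
        At 38: go left to 39.
          Visit 39.
          At 39: go left to 29.
            29 is a leaf — visit 29.
          At 39: no right child.
        At 38: no right child.
  At 23: go right to 37.
    Visit 37.
    At 37: go left to 25.
      25 is a leaf — visit 25.
    At 37: go right to 16.
      Visit 16.
      At 16: go left to 19.
        19 is a leaf — visit 19.
      At 16: no right child.

1 33 26 28 23 2 27 36 17 38 39 29 37 25 16 19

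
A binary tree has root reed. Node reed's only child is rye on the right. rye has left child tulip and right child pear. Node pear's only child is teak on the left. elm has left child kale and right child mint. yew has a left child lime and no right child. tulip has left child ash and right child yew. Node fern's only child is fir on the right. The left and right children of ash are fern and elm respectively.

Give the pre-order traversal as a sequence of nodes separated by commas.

reed, rye, tulip, ash, fern, fir, elm, kale, mint, yew, lime, pear, teak

Pre-order visits the node, then its left subtree, then its right subtree.
Visit reed.
At reed: no left child.
At reed: go right to rye.
  Visit rye.
  At rye: go left to tulip.
    Visit tulip.
    At tulip: go left to ash.
      Visit ash.
      At ash: go left to fern.
        Visit fern.
        At fern: no left child.
        At fern: go right to fir.
          fir is a leaf — visit fir.
      At ash: go right to elm.
        Visit elm.
        At elm: go left to kale.
          kale is a leaf — visit kale.
        At elm: go right to mint.
          mint is a leaf — visit mint.
    At tulip: go right to yew.
      Visit yew.
      At yew: go left to lime.
        lime is a leaf — visit lime.
      At yew: no right child.
  At rye: go right to pear.
    Visit pear.
    At pear: go left to teak.
      teak is a leaf — visit teak.
    At pear: no right child.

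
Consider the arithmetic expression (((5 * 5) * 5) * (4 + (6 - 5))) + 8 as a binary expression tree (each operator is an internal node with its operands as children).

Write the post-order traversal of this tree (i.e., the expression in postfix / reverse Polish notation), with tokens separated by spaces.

5 5 * 5 * 4 6 5 - + * 8 +

Post-order on an expression tree gives postfix notation: for each operator, emit left operand, right operand, then the operator.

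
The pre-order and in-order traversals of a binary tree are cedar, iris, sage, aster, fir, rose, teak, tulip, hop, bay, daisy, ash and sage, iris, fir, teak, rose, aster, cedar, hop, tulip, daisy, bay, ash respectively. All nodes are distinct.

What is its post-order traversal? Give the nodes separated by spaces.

The first element of pre-order is the root; it splits in-order into left and right subtrees.
Root cedar: left subtree has 6 nodes {sage, iris, fir, teak, rose, aster}, right has 5 {hop, tulip, daisy, bay, ash}.
  Root iris: left subtree has 1 node {sage}, right has 4 {fir, teak, rose, aster}.
    Root aster: left subtree has 3 nodes {fir, teak, rose}, right has 0 { }.
      Root fir: left subtree has 0 nodes { }, right has 2 {teak, rose}.
        Root rose: left subtree has 1 node {teak}, right has 0 { }.
  Root tulip: left subtree has 1 node {hop}, right has 3 {daisy, bay, ash}.
    Root bay: left subtree has 1 node {daisy}, right has 1 {ash}.

sage teak rose fir aster iris hop daisy ash bay tulip cedar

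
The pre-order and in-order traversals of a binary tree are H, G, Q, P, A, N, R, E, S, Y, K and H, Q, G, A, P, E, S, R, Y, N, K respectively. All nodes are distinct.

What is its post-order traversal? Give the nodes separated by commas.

The first element of pre-order is the root; it splits in-order into left and right subtrees.
Root H: left subtree has 0 nodes { }, right has 10 {Q, G, A, P, E, S, R, Y, N, K}.
  Root G: left subtree has 1 node {Q}, right has 8 {A, P, E, S, R, Y, N, K}.
    Root P: left subtree has 1 node {A}, right has 6 {E, S, R, Y, N, K}.
      Root N: left subtree has 4 nodes {E, S, R, Y}, right has 1 {K}.
        Root R: left subtree has 2 nodes {E, S}, right has 1 {Y}.
          Root E: left subtree has 0 nodes { }, right has 1 {S}.

Q, A, S, E, Y, R, K, N, P, G, H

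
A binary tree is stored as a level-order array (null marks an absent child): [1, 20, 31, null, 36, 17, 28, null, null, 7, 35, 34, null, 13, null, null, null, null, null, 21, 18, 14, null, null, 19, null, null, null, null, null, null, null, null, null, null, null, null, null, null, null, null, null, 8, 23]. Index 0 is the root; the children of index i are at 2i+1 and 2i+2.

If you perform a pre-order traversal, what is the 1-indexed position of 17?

12

Pre-order visits the node, then its left subtree, then its right subtree.
Visit 1.
At 1: go left to 20.
  Visit 20.
  At 20: no left child.
  At 20: go right to 36.
    Visit 36.
    At 36: go left to 7.
      Visit 7.
      At 7: go left to 21.
        21 is a leaf — visit 21.
      At 7: go right to 18.
        Visit 18.
        At 18: no left child.
        At 18: go right to 8.
          8 is a leaf — visit 8.
    At 36: go right to 35.
      Visit 35.
      At 35: go left to 14.
        Visit 14.
        At 14: go left to 23.
          23 is a leaf — visit 23.
        At 14: no right child.
      At 35: no right child.
At 1: go right to 31.
  Visit 31.
  At 31: go left to 17.
    Visit 17.
    At 17: go left to 34.
      Visit 34.
      At 34: no left child.
      At 34: go right to 19.
        19 is a leaf — visit 19.
    At 17: no right child.
  At 31: go right to 28.
    Visit 28.
    At 28: go left to 13.
      13 is a leaf — visit 13.
    At 28: no right child.
Full pre-order sequence: 1, 20, 36, 7, 21, 18, 8, 35, 14, 23, 31, 17, 34, 19, 28, 13.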